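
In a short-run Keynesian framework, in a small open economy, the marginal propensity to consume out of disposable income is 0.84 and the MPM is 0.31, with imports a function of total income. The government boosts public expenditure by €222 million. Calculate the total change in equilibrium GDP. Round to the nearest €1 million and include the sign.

+€472 million

Government-spending multiplier = 1/(1 − c + m) = 1/(1 − 0.84 + 0.31) = 1/0.47 ≈ 2.128.
ΔY = k × ΔG = (+€222 million) / 0.47 ≈ +€472 million.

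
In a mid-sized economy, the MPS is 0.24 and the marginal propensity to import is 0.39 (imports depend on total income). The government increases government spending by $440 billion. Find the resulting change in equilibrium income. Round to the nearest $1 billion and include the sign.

MPC = 1 − MPS = 1 − 0.24 = 0.76.
Expenditure multiplier = 1/(1 − c + m) = 1/(1 − 0.76 + 0.39) = 1/0.63 ≈ 1.587.
ΔY = k × ΔG = (+$440 billion) / 0.63 ≈ +$698 billion.

+$698 billion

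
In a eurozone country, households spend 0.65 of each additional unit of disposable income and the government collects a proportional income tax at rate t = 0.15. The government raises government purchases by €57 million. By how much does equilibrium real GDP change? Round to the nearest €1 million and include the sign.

Spending multiplier = 1/(1 − c(1−t)) = 1/(1 − 0.65×0.85) = 1/0.4475 ≈ 2.235.
ΔY = k × ΔG = (+€57 million) / 0.4475 ≈ +€127 million.

+€127 million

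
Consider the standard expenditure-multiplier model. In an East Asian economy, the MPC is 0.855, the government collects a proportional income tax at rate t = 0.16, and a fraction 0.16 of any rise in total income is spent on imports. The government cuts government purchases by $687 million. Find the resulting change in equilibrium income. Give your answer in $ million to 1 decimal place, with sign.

Expenditure multiplier = 1/(1 − c(1−t) + m) = 1/(1 − 0.855×0.84 + 0.16) = 1/0.4418 ≈ 2.263.
ΔY = k × ΔG = (−$687 million) / 0.4418 ≈ −$1,555 million.

−$1,555.0 million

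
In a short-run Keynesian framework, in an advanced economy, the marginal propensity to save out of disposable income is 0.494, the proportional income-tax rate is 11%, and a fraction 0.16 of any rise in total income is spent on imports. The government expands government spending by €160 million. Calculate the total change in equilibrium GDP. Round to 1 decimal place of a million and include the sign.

MPC = 1 − MPS = 1 − 0.494 = 0.506.
Government-spending multiplier = 1/(1 − c(1−t) + m) = 1/(1 − 0.506×0.89 + 0.16) = 1/0.70966 ≈ 1.409.
ΔY = k × ΔG = (+€160 million) / 0.70966 ≈ +€225.5 million.

+€225.5 million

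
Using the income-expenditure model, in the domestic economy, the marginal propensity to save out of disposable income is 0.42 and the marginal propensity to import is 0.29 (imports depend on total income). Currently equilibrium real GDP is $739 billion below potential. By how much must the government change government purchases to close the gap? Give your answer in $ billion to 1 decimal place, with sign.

MPC = 1 − MPS = 1 − 0.42 = 0.58.
Spending multiplier = 1/(1 − c + m) = 1/(1 − 0.58 + 0.29) = 1/0.71 ≈ 1.408.
Need ΔY = +$739 billion, so ΔG = ΔY/k = (+$739 billion) × 0.71 ≈ +$524.7 billion.
The government should increase government purchases by $524.7 billion.

+$524.7 billion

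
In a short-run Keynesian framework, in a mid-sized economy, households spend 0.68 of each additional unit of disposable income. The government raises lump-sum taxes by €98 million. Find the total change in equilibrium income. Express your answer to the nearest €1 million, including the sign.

−€208 million

A lump-sum tax change of +€98 million shifts disposable income by −€98 million; first-round consumption changes by −c × ΔT = −0.68 × (+€98 million) = −€66.64 million.
Expenditure multiplier = 1/(1 − MPC) = 1/(1 − 0.68) = 1/0.32 = 3.125.
The tax multiplier is −c × k = −2.125, so ΔY = k × (−c·ΔT) = (−€66.64 million) / 0.32 ≈ −€208 million.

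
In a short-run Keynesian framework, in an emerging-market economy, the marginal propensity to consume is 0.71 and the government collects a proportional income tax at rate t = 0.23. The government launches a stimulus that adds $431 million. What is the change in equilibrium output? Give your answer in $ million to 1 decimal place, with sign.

Government-spending multiplier = 1/(1 − c(1−t)) = 1/(1 − 0.71×0.77) = 1/0.4533 ≈ 2.206.
ΔY = k × ΔG = (+$431 million) / 0.4533 ≈ +$950.8 million.

+$950.8 million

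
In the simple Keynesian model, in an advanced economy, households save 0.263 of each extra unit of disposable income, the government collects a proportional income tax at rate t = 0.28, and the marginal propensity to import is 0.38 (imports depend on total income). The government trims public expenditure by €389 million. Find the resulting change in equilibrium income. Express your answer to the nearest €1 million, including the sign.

−€458 million

MPC = 1 − MPS = 1 − 0.263 = 0.737.
Expenditure multiplier = 1/(1 − c(1−t) + m) = 1/(1 − 0.737×0.72 + 0.38) = 1/0.84936 ≈ 1.177.
ΔY = k × ΔG = (−€389 million) / 0.84936 ≈ −€458 million.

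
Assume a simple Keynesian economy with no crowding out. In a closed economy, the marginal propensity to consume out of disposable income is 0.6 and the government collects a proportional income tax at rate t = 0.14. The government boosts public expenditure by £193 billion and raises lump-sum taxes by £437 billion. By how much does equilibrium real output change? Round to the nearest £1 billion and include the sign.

Expenditure multiplier = 1/(1 − c(1−t)) = 1/(1 − 0.6×0.86) = 1/0.484 ≈ 2.066.
ΔG contributes k·ΔG = (+£193 billion) / 0.484 ≈ +£398.8 billion.
ΔT of +£437 billion changes first-round spending by −c·ΔT = −£262.2 billion, contributing k·(−c·ΔT) = (−£262.2 billion) / 0.484 ≈ −£541.7 billion.
Net ΔY = k(ΔG − c·ΔT) = (−£69.2 billion) / 0.484 ≈ −£143 billion.

−£143 billion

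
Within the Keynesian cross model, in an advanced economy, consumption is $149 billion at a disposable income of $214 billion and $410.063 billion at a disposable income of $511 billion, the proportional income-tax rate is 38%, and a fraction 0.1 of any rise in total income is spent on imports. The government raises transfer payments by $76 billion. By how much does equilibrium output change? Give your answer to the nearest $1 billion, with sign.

+$120 billion

MPC = ΔC/ΔYd = (410.063 − 149)/(511 − 214) = 261.063/297 = 0.879.
The transfer change shifts disposable income by +$76 billion, so first-round consumption changes by c·ΔTR = 0.879 × (+$76 billion) = +$66.804 billion.
Expenditure multiplier = 1/(1 − c(1−t) + m) = 1/(1 − 0.879×0.62 + 0.1) = 1/0.55502 ≈ 1.802.
The transfer multiplier is c × k ≈ 1.584, so ΔY = k × (c·ΔTR) = (+$66.804 billion) / 0.55502 ≈ +$120 billion.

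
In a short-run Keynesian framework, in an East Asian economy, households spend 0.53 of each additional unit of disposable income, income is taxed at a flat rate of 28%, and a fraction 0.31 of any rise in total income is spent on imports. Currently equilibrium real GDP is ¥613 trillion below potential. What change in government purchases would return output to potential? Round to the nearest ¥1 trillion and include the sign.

+¥569 trillion

Spending multiplier = 1/(1 − c(1−t) + m) = 1/(1 − 0.53×0.72 + 0.31) = 1/0.9284 ≈ 1.077.
Need ΔY = +¥613 trillion, so ΔG = ΔY/k = (+¥613 trillion) × 0.9284 ≈ +¥569 trillion.
The government should increase government purchases by ¥569 trillion.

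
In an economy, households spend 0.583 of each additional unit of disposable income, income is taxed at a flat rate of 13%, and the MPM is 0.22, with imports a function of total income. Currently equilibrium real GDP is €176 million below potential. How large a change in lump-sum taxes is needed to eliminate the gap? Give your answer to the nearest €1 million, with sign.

−€215 million

Spending multiplier = 1/(1 − c(1−t) + m) = 1/(1 − 0.583×0.87 + 0.22) = 1/0.71279 ≈ 1.403.
Tax multiplier = −c·k = −0.583/0.71279 ≈ −0.818. Need ΔY = +€176 million, so ΔT = ΔY/(−c·k) = −(+€176 million) × 0.71279 / 0.583 ≈ −€215 million.
The government should cut lump-sum taxes by €215 million.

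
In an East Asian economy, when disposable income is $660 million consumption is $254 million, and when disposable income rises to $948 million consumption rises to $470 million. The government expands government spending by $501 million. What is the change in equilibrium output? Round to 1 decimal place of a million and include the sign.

+$2,004.0 million

MPC = ΔC/ΔYd = (470 − 254)/(948 − 660) = 216/288 = 0.75.
Government-spending multiplier = 1/(1 − MPC) = 1/(1 − 0.75) = 1/0.25 = 4.
ΔY = k × ΔG = (+$501 million) / 0.25 = +$2,004 million.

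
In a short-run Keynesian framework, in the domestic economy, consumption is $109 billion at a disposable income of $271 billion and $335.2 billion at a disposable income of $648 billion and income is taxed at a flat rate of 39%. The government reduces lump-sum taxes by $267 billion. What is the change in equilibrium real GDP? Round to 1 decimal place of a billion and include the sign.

MPC = ΔC/ΔYd = (335.2 − 109)/(648 − 271) = 226.2/377 = 0.6.
A lump-sum tax change of −$267 billion shifts disposable income by +$267 billion; first-round consumption changes by −c × ΔT = −0.6 × (−$267 billion) = +$160.2 billion.
Expenditure multiplier = 1/(1 − c(1−t)) = 1/(1 − 0.6×0.61) = 1/0.634 ≈ 1.577.
The tax multiplier is −c × k ≈ −0.946, so ΔY = k × (−c·ΔT) = (+$160.2 billion) / 0.634 ≈ +$252.7 billion.

+$252.7 billion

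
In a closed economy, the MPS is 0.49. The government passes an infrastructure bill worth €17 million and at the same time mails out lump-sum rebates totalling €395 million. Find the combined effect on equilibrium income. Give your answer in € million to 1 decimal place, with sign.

MPC = 1 − MPS = 1 − 0.49 = 0.51.
Expenditure multiplier = 1/(1 − MPC) = 1/(1 − 0.51) = 1/0.49 ≈ 2.041.
ΔG contributes k·ΔG = (+€17 million) / 0.49 ≈ +€34.7 million.
ΔT of −€395 million changes first-round spending by −c·ΔT = +€201.45 million, contributing k·(−c·ΔT) = (+€201.45 million) / 0.49 ≈ +€411.1 million.
Net ΔY = k(ΔG − c·ΔT) = (+€218.45 million) / 0.49 ≈ +€445.8 million.

+€445.8 million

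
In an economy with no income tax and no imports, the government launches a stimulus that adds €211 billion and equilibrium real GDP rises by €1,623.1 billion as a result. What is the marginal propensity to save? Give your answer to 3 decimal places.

0.130

Implied spending multiplier k = ΔY/ΔG = 1,623.1/211 ≈ 7.6924.
Since k = 1/(1 − MPC), MPC = 1 − 1/k = 1 − ΔG/ΔY = 1 − 211/1,623.1 ≈ 0.870.
MPS = 1 − MPC = 0.130.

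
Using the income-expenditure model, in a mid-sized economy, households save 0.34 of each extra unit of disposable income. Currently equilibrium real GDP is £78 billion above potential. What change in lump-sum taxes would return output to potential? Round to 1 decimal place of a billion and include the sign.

+£40.2 billion

MPC = 1 − MPS = 1 − 0.34 = 0.66.
Spending multiplier = 1/(1 − MPC) = 1/(1 − 0.66) = 1/0.34 ≈ 2.941.
Tax multiplier = −c·k = −0.66/0.34 ≈ −1.941. Need ΔY = −£78 billion, so ΔT = ΔY/(−c·k) = −(−£78 billion) × 0.34 / 0.66 ≈ +£40.2 billion.
The government should raise lump-sum taxes by £40.2 billion.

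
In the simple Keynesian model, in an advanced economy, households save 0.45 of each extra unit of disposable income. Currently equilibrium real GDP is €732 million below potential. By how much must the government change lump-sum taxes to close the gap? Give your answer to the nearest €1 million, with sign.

−€599 million

MPC = 1 − MPS = 1 − 0.45 = 0.55.
Spending multiplier = 1/(1 − MPC) = 1/(1 − 0.55) = 1/0.45 ≈ 2.222.
Tax multiplier = −c·k = −0.55/0.45 ≈ −1.222. Need ΔY = +€732 million, so ΔT = ΔY/(−c·k) = −(+€732 million) × 0.45 / 0.55 ≈ −€599 million.
The government should cut lump-sum taxes by €599 million.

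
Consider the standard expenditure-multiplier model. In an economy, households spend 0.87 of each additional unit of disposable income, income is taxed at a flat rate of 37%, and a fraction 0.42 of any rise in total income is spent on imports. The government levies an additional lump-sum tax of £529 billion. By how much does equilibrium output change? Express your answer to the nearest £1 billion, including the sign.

−£528 billion

A lump-sum tax change of +£529 billion shifts disposable income by −£529 billion; first-round consumption changes by −c × ΔT = −0.87 × (+£529 billion) = −£460.23 billion.
Expenditure multiplier = 1/(1 − c(1−t) + m) = 1/(1 − 0.87×0.63 + 0.42) = 1/0.8719 ≈ 1.147.
The tax multiplier is −c × k ≈ −0.998, so ΔY = k × (−c·ΔT) = (−£460.23 billion) / 0.8719 ≈ −£528 billion.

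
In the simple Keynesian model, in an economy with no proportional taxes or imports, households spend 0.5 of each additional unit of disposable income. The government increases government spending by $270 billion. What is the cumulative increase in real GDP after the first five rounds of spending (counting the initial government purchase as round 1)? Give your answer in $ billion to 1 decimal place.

Round 1 adds ΔG = $270 billion; each later round is MPC = 0.5 times the previous.
After 5 rounds: 270 + 135 + 67.5 + 33.75 + 16.875 = ΔG·(1 − c^5)/(1 − c) = 270 × (1 − 0.03125)/0.5 ≈ $523.1 billion.

$523.1 billion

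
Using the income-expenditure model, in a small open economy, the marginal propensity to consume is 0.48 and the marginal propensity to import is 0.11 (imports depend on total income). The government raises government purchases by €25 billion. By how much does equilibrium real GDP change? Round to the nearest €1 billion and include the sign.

+€40 billion

Expenditure multiplier = 1/(1 − c + m) = 1/(1 − 0.48 + 0.11) = 1/0.63 ≈ 1.587.
ΔY = k × ΔG = (+€25 billion) / 0.63 ≈ +€40 billion.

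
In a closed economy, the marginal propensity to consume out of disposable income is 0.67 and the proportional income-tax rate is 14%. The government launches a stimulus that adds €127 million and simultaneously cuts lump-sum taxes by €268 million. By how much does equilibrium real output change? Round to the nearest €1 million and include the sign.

Expenditure multiplier = 1/(1 − c(1−t)) = 1/(1 − 0.67×0.86) = 1/0.4238 ≈ 2.36.
ΔG contributes k·ΔG = (+€127 million) / 0.4238 ≈ +€299.7 million.
ΔT of −€268 million changes first-round spending by −c·ΔT = +€179.56 million, contributing k·(−c·ΔT) = (+€179.56 million) / 0.4238 ≈ +€423.7 million.
Net ΔY = k(ΔG − c·ΔT) = (+€306.56 million) / 0.4238 ≈ +€723 million.

+€723 million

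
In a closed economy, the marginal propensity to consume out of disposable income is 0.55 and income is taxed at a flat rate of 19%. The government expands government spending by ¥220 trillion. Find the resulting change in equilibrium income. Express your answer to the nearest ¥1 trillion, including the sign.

Expenditure multiplier = 1/(1 − c(1−t)) = 1/(1 − 0.55×0.81) = 1/0.5545 ≈ 1.803.
ΔY = k × ΔG = (+¥220 trillion) / 0.5545 ≈ +¥397 trillion.

+¥397 trillion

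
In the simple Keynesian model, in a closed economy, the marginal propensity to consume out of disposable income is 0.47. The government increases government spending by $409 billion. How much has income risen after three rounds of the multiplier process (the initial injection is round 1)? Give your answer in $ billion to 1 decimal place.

$691.6 billion

Round 1 adds ΔG = $409 billion; each later round is MPC = 0.47 times the previous.
After 3 rounds: 409 + 192.23 + 90.3481 = ΔG·(1 − c^3)/(1 − c) = 409 × (1 − 0.103823)/0.53 ≈ $691.6 billion.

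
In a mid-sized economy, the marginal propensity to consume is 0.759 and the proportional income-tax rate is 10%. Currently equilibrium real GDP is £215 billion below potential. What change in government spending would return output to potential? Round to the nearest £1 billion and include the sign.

+£68 billion

Spending multiplier = 1/(1 − c(1−t)) = 1/(1 − 0.759×0.9) = 1/0.3169 ≈ 3.156.
Need ΔY = +£215 billion, so ΔG = ΔY/k = (+£215 billion) × 0.3169 ≈ +£68 billion.
The government should increase government spending by £68 billion.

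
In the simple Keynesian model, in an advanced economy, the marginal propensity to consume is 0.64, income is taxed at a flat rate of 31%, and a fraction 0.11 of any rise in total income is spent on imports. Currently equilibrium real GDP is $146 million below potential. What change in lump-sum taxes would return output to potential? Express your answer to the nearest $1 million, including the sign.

Spending multiplier = 1/(1 − c(1−t) + m) = 1/(1 − 0.64×0.69 + 0.11) = 1/0.6684 ≈ 1.496.
Tax multiplier = −c·k = −0.64/0.6684 ≈ −0.958. Need ΔY = +$146 million, so ΔT = ΔY/(−c·k) = −(+$146 million) × 0.6684 / 0.64 ≈ −$152 million.
The government should cut lump-sum taxes by $152 million.

−$152 million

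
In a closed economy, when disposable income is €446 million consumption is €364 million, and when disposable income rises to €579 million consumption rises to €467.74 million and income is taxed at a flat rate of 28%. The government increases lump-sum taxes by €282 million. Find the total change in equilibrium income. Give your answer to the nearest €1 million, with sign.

MPC = ΔC/ΔYd = (467.74 − 364)/(579 − 446) = 103.74/133 = 0.78.
A lump-sum tax change of +€282 million shifts disposable income by −€282 million; first-round consumption changes by −c × ΔT = −0.78 × (+€282 million) = −€219.96 million.
Expenditure multiplier = 1/(1 − c(1−t)) = 1/(1 − 0.78×0.72) = 1/0.4384 ≈ 2.281.
The tax multiplier is −c × k ≈ −1.779, so ΔY = k × (−c·ΔT) = (−€219.96 million) / 0.4384 ≈ −€502 million.

−€502 million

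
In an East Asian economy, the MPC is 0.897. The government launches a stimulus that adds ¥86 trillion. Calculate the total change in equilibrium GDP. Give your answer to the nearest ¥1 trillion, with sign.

Government-spending multiplier = 1/(1 − MPC) = 1/(1 − 0.897) = 1/0.103 ≈ 9.709.
ΔY = k × ΔG = (+¥86 trillion) / 0.103 ≈ +¥835 trillion.

+¥835 trillion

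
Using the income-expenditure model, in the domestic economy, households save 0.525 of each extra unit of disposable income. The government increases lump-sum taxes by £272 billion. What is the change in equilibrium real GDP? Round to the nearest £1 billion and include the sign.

MPC = 1 − MPS = 1 − 0.525 = 0.475.
A lump-sum tax change of +£272 billion shifts disposable income by −£272 billion; first-round consumption changes by −c × ΔT = −0.475 × (+£272 billion) = −£129.2 billion.
Expenditure multiplier = 1/(1 − MPC) = 1/(1 − 0.475) = 1/0.525 ≈ 1.905.
The tax multiplier is −c × k ≈ −0.905, so ΔY = k × (−c·ΔT) = (−£129.2 billion) / 0.525 ≈ −£246 billion.

−£246 billion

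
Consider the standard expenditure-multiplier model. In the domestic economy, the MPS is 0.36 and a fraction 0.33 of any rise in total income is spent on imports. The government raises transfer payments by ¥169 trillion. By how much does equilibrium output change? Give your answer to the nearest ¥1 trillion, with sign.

MPC = 1 − MPS = 1 − 0.36 = 0.64.
The transfer change shifts disposable income by +¥169 trillion, so first-round consumption changes by c·ΔTR = 0.64 × (+¥169 trillion) = +¥108.16 trillion.
Expenditure multiplier = 1/(1 − c + m) = 1/(1 − 0.64 + 0.33) = 1/0.69 ≈ 1.449.
The transfer multiplier is c × k ≈ 0.928, so ΔY = k × (c·ΔTR) = (+¥108.16 trillion) / 0.69 ≈ +¥157 trillion.

+¥157 trillion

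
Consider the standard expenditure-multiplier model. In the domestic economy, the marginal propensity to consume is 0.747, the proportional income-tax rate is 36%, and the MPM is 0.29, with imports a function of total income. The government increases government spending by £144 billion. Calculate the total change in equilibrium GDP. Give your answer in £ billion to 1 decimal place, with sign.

+£177.4 billion

Expenditure multiplier = 1/(1 − c(1−t) + m) = 1/(1 − 0.747×0.64 + 0.29) = 1/0.81192 ≈ 1.232.
ΔY = k × ΔG = (+£144 billion) / 0.81192 ≈ +£177.4 billion.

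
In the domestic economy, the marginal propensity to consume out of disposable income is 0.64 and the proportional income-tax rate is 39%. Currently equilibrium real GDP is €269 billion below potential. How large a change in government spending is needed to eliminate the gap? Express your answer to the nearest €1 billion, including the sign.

+€164 billion

Spending multiplier = 1/(1 − c(1−t)) = 1/(1 − 0.64×0.61) = 1/0.6096 ≈ 1.64.
Need ΔY = +€269 billion, so ΔG = ΔY/k = (+€269 billion) × 0.6096 ≈ +€164 billion.
The government should increase government spending by €164 billion.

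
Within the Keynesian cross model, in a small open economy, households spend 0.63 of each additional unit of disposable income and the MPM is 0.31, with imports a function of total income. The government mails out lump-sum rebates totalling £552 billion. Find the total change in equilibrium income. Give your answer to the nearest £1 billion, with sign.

A lump-sum tax change of −£552 billion shifts disposable income by +£552 billion; first-round consumption changes by −c × ΔT = −0.63 × (−£552 billion) = +£347.76 billion.
Expenditure multiplier = 1/(1 − c + m) = 1/(1 − 0.63 + 0.31) = 1/0.68 ≈ 1.471.
The tax multiplier is −c × k ≈ −0.926, so ΔY = k × (−c·ΔT) = (+£347.76 billion) / 0.68 ≈ +£511 billion.

+£511 billion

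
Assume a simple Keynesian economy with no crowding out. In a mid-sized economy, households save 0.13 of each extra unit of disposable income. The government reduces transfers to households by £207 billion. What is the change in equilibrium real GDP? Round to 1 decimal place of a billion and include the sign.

MPC = 1 − MPS = 1 − 0.13 = 0.87.
The transfer change shifts disposable income by −£207 billion, so first-round consumption changes by c·ΔTR = 0.87 × (−£207 billion) = −£180.09 billion.
Expenditure multiplier = 1/(1 − MPC) = 1/(1 − 0.87) = 1/0.13 ≈ 7.692.
The transfer multiplier is c × k ≈ 6.692, so ΔY = k × (c·ΔTR) = (−£180.09 billion) / 0.13 ≈ −£1,385.3 billion.

−£1,385.3 billion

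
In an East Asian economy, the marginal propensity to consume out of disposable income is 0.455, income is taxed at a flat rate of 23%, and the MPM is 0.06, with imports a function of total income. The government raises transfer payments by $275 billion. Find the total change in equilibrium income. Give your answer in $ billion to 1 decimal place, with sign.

The transfer change shifts disposable income by +$275 billion, so first-round consumption changes by c·ΔTR = 0.455 × (+$275 billion) = +$125.125 billion.
Expenditure multiplier = 1/(1 − c(1−t) + m) = 1/(1 − 0.455×0.77 + 0.06) = 1/0.70965 ≈ 1.409.
The transfer multiplier is c × k ≈ 0.641, so ΔY = k × (c·ΔTR) = (+$125.125 billion) / 0.70965 ≈ +$176.3 billion.

+$176.3 billion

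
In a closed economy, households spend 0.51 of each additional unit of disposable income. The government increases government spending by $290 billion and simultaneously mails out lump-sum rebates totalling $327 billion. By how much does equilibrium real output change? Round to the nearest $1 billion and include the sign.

Expenditure multiplier = 1/(1 − MPC) = 1/(1 − 0.51) = 1/0.49 ≈ 2.041.
ΔG contributes k·ΔG = (+$290 billion) / 0.49 ≈ +$591.8 billion.
ΔT of −$327 billion changes first-round spending by −c·ΔT = +$166.77 billion, contributing k·(−c·ΔT) = (+$166.77 billion) / 0.49 ≈ +$340.3 billion.
Net ΔY = k(ΔG − c·ΔT) = (+$456.77 billion) / 0.49 ≈ +$932 billion.

+$932 billion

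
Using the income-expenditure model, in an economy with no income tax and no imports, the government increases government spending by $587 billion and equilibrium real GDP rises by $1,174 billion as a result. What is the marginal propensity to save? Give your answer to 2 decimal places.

Implied spending multiplier k = ΔY/ΔG = 1,174/587 = 2.
Since k = 1/(1 − MPC), MPC = 1 − 1/k = 1 − ΔG/ΔY = 1 − 587/1,174 = 0.50.
MPS = 1 − MPC = 0.50.

0.50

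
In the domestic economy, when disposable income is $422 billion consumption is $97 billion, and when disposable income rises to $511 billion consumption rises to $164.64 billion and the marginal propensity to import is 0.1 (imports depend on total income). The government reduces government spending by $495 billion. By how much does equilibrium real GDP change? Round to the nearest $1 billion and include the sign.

MPC = ΔC/ΔYd = (164.64 − 97)/(511 − 422) = 67.64/89 = 0.76.
Government-spending multiplier = 1/(1 − c + m) = 1/(1 − 0.76 + 0.1) = 1/0.34 ≈ 2.941.
ΔY = k × ΔG = (−$495 billion) / 0.34 ≈ −$1,456 billion.

−$1,456 billion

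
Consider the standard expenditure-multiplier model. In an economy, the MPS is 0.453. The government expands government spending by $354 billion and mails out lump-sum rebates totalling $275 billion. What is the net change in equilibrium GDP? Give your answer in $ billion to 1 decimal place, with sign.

+$1,113.5 billion

MPC = 1 − MPS = 1 − 0.453 = 0.547.
Expenditure multiplier = 1/(1 − MPC) = 1/(1 − 0.547) = 1/0.453 ≈ 2.208.
ΔG contributes k·ΔG = (+$354 billion) / 0.453 ≈ +$781.5 billion.
ΔT of −$275 billion changes first-round spending by −c·ΔT = +$150.425 billion, contributing k·(−c·ΔT) = (+$150.425 billion) / 0.453 ≈ +$332.1 billion.
Net ΔY = k(ΔG − c·ΔT) = (+$504.425 billion) / 0.453 ≈ +$1,113.5 billion.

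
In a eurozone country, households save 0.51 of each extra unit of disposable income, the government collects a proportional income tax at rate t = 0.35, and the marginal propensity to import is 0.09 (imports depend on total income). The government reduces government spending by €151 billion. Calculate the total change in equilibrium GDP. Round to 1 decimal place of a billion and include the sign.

MPC = 1 − MPS = 1 − 0.51 = 0.49.
Government-spending multiplier = 1/(1 − c(1−t) + m) = 1/(1 − 0.49×0.65 + 0.09) = 1/0.7715 ≈ 1.296.
ΔY = k × ΔG = (−€151 billion) / 0.7715 ≈ −€195.7 billion.

−€195.7 billion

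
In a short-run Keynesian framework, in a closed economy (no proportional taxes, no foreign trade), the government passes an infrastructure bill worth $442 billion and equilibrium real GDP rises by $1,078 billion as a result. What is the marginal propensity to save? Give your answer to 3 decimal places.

Implied spending multiplier k = ΔY/ΔG = 1,078/442 ≈ 2.4389.
Since k = 1/(1 − MPC), MPC = 1 − 1/k = 1 − ΔG/ΔY = 1 − 442/1,078 ≈ 0.590.
MPS = 1 − MPC = 0.410.

0.410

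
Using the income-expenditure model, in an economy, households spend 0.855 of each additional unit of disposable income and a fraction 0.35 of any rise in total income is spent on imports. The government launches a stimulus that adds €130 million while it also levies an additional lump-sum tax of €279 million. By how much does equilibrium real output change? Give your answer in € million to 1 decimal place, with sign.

Expenditure multiplier = 1/(1 − c + m) = 1/(1 − 0.855 + 0.35) = 1/0.495 ≈ 2.02.
ΔG contributes k·ΔG = (+€130 million) / 0.495 ≈ +€262.6 million.
ΔT of +€279 million changes first-round spending by −c·ΔT = −€238.545 million, contributing k·(−c·ΔT) = (−€238.545 million) / 0.495 ≈ −€481.9 million.
Net ΔY = k(ΔG − c·ΔT) = (−€108.545 million) / 0.495 ≈ −€219.3 million.

−€219.3 million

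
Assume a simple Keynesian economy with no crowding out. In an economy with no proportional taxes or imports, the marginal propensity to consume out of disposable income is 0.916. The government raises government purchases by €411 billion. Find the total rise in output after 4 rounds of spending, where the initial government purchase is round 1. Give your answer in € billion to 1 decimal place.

Round 1 adds ΔG = €411 billion; each later round is MPC = 0.916 times the previous.
After 4 rounds: 411 + 376.476 + 344.852016 + 315.884446656 = ΔG·(1 − c^4)/(1 − c) = 411 × (1 − 0.704014971136)/0.084 ≈ €1,448.2 billion.

€1,448.2 billion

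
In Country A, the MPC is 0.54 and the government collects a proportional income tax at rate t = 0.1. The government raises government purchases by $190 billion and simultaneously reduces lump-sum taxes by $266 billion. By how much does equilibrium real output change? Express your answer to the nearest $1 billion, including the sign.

Expenditure multiplier = 1/(1 − c(1−t)) = 1/(1 − 0.54×0.9) = 1/0.514 ≈ 1.946.
ΔG contributes k·ΔG = (+$190 billion) / 0.514 ≈ +$369.6 billion.
ΔT of −$266 billion changes first-round spending by −c·ΔT = +$143.64 billion, contributing k·(−c·ΔT) = (+$143.64 billion) / 0.514 ≈ +$279.5 billion.
Net ΔY = k(ΔG − c·ΔT) = (+$333.64 billion) / 0.514 ≈ +$649 billion.

+$649 billion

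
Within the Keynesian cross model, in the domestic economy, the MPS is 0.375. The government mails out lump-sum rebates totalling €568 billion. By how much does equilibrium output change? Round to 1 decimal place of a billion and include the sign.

MPC = 1 − MPS = 1 − 0.375 = 0.625.
A lump-sum tax change of −€568 billion shifts disposable income by +€568 billion; first-round consumption changes by −c × ΔT = −0.625 × (−€568 billion) = +€355 billion.
Expenditure multiplier = 1/(1 − MPC) = 1/(1 − 0.625) = 1/0.375 ≈ 2.667.
The tax multiplier is −c × k ≈ −1.667, so ΔY = k × (−c·ΔT) = (+€355 billion) / 0.375 ≈ +€946.7 billion.

+€946.7 billion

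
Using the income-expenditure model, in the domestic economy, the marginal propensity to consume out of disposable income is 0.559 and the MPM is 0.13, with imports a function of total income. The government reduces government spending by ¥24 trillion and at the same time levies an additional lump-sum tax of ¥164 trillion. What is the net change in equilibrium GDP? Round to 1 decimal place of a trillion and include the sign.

Expenditure multiplier = 1/(1 − c + m) = 1/(1 − 0.559 + 0.13) = 1/0.571 ≈ 1.751.
ΔG contributes k·ΔG = (−¥24 trillion) / 0.571 ≈ −¥42 trillion.
ΔT of +¥164 trillion changes first-round spending by −c·ΔT = −¥91.676 trillion, contributing k·(−c·ΔT) = (−¥91.676 trillion) / 0.571 ≈ −¥160.6 trillion.
Net ΔY = k(ΔG − c·ΔT) = (−¥115.676 trillion) / 0.571 ≈ −¥202.6 trillion.

−¥202.6 trillion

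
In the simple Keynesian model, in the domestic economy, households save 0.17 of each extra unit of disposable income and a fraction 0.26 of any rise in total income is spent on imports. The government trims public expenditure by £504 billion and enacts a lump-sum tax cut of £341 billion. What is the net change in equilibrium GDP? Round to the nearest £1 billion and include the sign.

−£514 billion

MPC = 1 − MPS = 1 − 0.17 = 0.83.
Expenditure multiplier = 1/(1 − c + m) = 1/(1 − 0.83 + 0.26) = 1/0.43 ≈ 2.326.
ΔG contributes k·ΔG = (−£504 billion) / 0.43 ≈ −£1,172.1 billion.
ΔT of −£341 billion changes first-round spending by −c·ΔT = +£283.03 billion, contributing k·(−c·ΔT) = (+£283.03 billion) / 0.43 ≈ +£658.2 billion.
Net ΔY = k(ΔG − c·ΔT) = (−£220.97 billion) / 0.43 ≈ −£514 billion.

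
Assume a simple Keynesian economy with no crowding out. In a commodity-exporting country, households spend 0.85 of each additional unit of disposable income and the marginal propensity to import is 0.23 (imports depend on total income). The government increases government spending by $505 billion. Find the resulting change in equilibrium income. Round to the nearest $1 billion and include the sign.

Government-spending multiplier = 1/(1 − c + m) = 1/(1 − 0.85 + 0.23) = 1/0.38 ≈ 2.632.
ΔY = k × ΔG = (+$505 billion) / 0.38 ≈ +$1,329 billion.

+$1,329 billion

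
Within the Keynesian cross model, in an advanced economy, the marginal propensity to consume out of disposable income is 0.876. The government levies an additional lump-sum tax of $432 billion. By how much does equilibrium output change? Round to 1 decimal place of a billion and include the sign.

A lump-sum tax change of +$432 billion shifts disposable income by −$432 billion; first-round consumption changes by −c × ΔT = −0.876 × (+$432 billion) = −$378.432 billion.
Expenditure multiplier = 1/(1 − MPC) = 1/(1 − 0.876) = 1/0.124 ≈ 8.065.
The tax multiplier is −c × k ≈ −7.065, so ΔY = k × (−c·ΔT) = (−$378.432 billion) / 0.124 ≈ −$3,051.9 billion.

−$3,051.9 billion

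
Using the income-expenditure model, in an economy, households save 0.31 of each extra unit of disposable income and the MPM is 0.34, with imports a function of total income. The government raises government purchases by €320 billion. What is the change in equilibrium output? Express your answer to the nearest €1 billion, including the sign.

MPC = 1 − MPS = 1 − 0.31 = 0.69.
Spending multiplier = 1/(1 − c + m) = 1/(1 − 0.69 + 0.34) = 1/0.65 ≈ 1.538.
ΔY = k × ΔG = (+€320 billion) / 0.65 ≈ +€492 billion.

+€492 billion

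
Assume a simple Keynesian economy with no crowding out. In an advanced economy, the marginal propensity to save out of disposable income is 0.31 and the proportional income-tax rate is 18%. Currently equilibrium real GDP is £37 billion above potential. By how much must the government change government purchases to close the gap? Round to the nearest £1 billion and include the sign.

−£16 billion

MPC = 1 − MPS = 1 − 0.31 = 0.69.
Spending multiplier = 1/(1 − c(1−t)) = 1/(1 − 0.69×0.82) = 1/0.4342 ≈ 2.303.
Need ΔY = −£37 billion, so ΔG = ΔY/k = (−£37 billion) × 0.4342 ≈ −£16 billion.
The government should cut government purchases by £16 billion.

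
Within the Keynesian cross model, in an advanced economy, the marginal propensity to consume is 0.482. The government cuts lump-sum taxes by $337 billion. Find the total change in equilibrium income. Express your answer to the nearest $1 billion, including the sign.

+$314 billion

A lump-sum tax change of −$337 billion shifts disposable income by +$337 billion; first-round consumption changes by −c × ΔT = −0.482 × (−$337 billion) = +$162.434 billion.
Expenditure multiplier = 1/(1 − MPC) = 1/(1 − 0.482) = 1/0.518 ≈ 1.931.
The tax multiplier is −c × k ≈ −0.931, so ΔY = k × (−c·ΔT) = (+$162.434 billion) / 0.518 ≈ +$314 billion.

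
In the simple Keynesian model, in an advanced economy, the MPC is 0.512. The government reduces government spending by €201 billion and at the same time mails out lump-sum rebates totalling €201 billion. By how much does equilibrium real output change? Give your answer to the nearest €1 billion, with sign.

−€201 billion

Expenditure multiplier = 1/(1 − MPC) = 1/(1 − 0.512) = 1/0.488 ≈ 2.049.
ΔG contributes k·ΔG = (−€201 billion) / 0.488 ≈ −€411.9 billion.
ΔT of −€201 billion changes first-round spending by −c·ΔT = +€102.912 billion, contributing k·(−c·ΔT) = (+€102.912 billion) / 0.488 ≈ +€210.9 billion.
With ΔG = ΔT and no other leakages, the balanced-budget multiplier is 1, so ΔY = ΔG = −€201 billion.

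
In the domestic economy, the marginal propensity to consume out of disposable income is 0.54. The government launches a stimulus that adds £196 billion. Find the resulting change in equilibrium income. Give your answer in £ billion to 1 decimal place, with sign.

Spending multiplier = 1/(1 − MPC) = 1/(1 − 0.54) = 1/0.46 ≈ 2.174.
ΔY = k × ΔG = (+£196 billion) / 0.46 ≈ +£426.1 billion.

+£426.1 billion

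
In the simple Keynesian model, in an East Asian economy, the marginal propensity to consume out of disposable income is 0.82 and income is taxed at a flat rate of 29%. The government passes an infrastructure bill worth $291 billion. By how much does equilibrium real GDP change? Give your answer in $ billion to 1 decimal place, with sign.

+$696.5 billion

Expenditure multiplier = 1/(1 − c(1−t)) = 1/(1 − 0.82×0.71) = 1/0.4178 ≈ 2.393.
ΔY = k × ΔG = (+$291 billion) / 0.4178 ≈ +$696.5 billion.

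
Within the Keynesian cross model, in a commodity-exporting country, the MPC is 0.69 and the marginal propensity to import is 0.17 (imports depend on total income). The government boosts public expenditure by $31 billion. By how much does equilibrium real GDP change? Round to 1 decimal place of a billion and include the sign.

Expenditure multiplier = 1/(1 − c + m) = 1/(1 − 0.69 + 0.17) = 1/0.48 ≈ 2.083.
ΔY = k × ΔG = (+$31 billion) / 0.48 ≈ +$64.6 billion.

+$64.6 billion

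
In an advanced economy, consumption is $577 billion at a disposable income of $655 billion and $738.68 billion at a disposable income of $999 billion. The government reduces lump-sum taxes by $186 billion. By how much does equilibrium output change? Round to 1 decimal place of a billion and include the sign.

MPC = ΔC/ΔYd = (738.68 − 577)/(999 − 655) = 161.68/344 = 0.47.
A lump-sum tax change of −$186 billion shifts disposable income by +$186 billion; first-round consumption changes by −c × ΔT = −0.47 × (−$186 billion) = +$87.42 billion.
Expenditure multiplier = 1/(1 − MPC) = 1/(1 − 0.47) = 1/0.53 ≈ 1.887.
The tax multiplier is −c × k ≈ −0.887, so ΔY = k × (−c·ΔT) = (+$87.42 billion) / 0.53 ≈ +$164.9 billion.

+$164.9 billion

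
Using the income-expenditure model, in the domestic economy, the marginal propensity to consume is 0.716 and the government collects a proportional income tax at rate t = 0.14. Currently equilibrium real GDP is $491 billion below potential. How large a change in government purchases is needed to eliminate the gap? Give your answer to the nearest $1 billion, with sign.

+$189 billion

Spending multiplier = 1/(1 − c(1−t)) = 1/(1 − 0.716×0.86) = 1/0.38424 ≈ 2.603.
Need ΔY = +$491 billion, so ΔG = ΔY/k = (+$491 billion) × 0.38424 ≈ +$189 billion.
The government should increase government purchases by $189 billion.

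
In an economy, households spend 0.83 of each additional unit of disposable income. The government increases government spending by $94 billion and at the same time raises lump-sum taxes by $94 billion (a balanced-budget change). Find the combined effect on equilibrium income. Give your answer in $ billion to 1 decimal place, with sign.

+$94.0 billion

Expenditure multiplier = 1/(1 − MPC) = 1/(1 − 0.83) = 1/0.17 ≈ 5.882.
ΔG contributes k·ΔG = (+$94 billion) / 0.17 ≈ +$552.9 billion.
ΔT of +$94 billion changes first-round spending by −c·ΔT = −$78.02 billion, contributing k·(−c·ΔT) = (−$78.02 billion) / 0.17 ≈ −$458.9 billion.
With ΔG = ΔT and no other leakages, the balanced-budget multiplier is 1, so ΔY = ΔG = +$94 billion.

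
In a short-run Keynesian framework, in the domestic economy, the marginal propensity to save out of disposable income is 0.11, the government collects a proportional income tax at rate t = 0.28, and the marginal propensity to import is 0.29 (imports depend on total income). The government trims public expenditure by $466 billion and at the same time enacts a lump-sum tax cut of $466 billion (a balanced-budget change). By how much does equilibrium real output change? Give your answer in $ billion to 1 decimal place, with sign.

MPC = 1 − MPS = 1 − 0.11 = 0.89.
Expenditure multiplier = 1/(1 − c(1−t) + m) = 1/(1 − 0.89×0.72 + 0.29) = 1/0.6492 ≈ 1.54.
ΔG contributes k·ΔG = (−$466 billion) / 0.6492 ≈ −$717.8 billion.
ΔT of −$466 billion changes first-round spending by −c·ΔT = +$414.74 billion, contributing k·(−c·ΔT) = (+$414.74 billion) / 0.6492 ≈ +$638.8 billion.
Net ΔY = k(ΔG − c·ΔT) = (−$51.26 billion) / 0.6492 ≈ −$79 billion.

−$79.0 billion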